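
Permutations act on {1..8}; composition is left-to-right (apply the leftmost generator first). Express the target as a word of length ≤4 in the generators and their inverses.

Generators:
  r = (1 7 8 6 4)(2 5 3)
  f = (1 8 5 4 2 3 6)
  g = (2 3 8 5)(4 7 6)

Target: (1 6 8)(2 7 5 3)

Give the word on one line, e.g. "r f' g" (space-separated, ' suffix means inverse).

  after r: (1 7 8 6 4)(2 5 3)
  after g': (1 4)(2 8 7 3 5)
  after r': (1 6 8)(2 7 5 3)

r g' r'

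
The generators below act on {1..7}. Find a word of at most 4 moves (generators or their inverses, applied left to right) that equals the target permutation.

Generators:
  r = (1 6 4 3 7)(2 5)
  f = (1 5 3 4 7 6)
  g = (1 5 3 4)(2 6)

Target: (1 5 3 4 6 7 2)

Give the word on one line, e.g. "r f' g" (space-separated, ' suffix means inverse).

f g' f

  after f: (1 5 3 4 7 6)
  after g': (2 6 4 7)
  after f: (1 5 3 4 6 7 2)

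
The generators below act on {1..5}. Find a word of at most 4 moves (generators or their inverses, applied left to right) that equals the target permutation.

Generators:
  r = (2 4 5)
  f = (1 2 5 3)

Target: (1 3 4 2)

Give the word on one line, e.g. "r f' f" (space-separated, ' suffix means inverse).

  after f': (1 3 5 2)
  after r': (1 3 4 2)

f' r'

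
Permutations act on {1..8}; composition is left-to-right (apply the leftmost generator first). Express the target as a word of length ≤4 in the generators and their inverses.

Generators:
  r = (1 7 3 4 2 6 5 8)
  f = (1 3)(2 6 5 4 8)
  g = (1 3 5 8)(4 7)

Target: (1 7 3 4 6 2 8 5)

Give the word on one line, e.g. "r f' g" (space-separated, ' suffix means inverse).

f r' f'

  after f: (1 3)(2 6 5 4 8)
  after r': (1 7)(3 8 4 5)
  after f': (1 7 3 4 6 2 8 5)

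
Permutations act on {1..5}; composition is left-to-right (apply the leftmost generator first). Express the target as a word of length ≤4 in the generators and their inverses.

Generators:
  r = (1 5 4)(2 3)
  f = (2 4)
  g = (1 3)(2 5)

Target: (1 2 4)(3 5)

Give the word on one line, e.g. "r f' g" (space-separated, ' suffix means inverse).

  after f: (2 4)
  after r': (1 4 3 2 5)
  after g': (1 4)(3 5)
  after f': (1 2 4)(3 5)

f r' g' f'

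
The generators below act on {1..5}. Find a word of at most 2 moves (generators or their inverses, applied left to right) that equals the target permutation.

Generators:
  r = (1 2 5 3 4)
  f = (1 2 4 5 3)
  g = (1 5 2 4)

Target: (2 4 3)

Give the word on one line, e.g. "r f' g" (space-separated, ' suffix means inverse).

r f'

  after r: (1 2 5 3 4)
  after f': (2 4 3)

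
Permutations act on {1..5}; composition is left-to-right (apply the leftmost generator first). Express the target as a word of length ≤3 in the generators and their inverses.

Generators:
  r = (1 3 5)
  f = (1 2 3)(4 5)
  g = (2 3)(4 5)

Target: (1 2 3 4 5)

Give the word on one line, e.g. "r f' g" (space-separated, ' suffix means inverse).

r g'

  after r: (1 3 5)
  after g': (1 2 3 4 5)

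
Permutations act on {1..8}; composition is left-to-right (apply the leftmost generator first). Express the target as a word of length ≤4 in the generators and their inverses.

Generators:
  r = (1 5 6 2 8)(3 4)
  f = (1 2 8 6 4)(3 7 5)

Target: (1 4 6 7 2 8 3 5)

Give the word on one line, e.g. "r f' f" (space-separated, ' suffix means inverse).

f r' f

  after f: (1 2 8 6 4)(3 7 5)
  after r': (1 6 3 7)(4 8 5)
  after f: (1 4 6 7 2 8 3 5)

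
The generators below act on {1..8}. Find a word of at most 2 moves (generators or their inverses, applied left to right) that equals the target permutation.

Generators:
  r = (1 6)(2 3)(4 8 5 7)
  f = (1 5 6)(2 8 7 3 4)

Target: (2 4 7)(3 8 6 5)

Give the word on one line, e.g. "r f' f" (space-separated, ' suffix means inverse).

  after r: (1 6)(2 3)(4 8 5 7)
  after f: (2 4 7)(3 8 6 5)

r f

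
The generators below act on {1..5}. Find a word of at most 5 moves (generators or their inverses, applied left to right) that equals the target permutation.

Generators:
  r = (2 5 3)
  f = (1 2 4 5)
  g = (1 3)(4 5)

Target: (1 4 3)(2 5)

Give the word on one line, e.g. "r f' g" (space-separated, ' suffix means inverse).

f' g r'

  after f': (1 5 4 2)
  after g: (1 4 2 3)
  after r': (1 4 3)(2 5)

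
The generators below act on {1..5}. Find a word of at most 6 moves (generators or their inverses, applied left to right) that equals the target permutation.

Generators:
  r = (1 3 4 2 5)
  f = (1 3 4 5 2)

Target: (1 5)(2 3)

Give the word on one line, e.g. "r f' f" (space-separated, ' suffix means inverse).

f f r f'

  after f: (1 3 4 5 2)
  after f: (1 4 2 3 5)
  after r: (1 2 4 5 3)
  after f': (1 5)(2 3)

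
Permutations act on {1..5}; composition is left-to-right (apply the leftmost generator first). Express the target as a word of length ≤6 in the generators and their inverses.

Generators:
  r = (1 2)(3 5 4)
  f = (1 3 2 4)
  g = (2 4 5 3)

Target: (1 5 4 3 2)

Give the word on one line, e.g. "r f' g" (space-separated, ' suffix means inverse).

g' f g' f'

  after g': (2 3 5 4)
  after f: (1 3 5)
  after g': (1 5)(2 3 4)
  after f': (1 5 4 3 2)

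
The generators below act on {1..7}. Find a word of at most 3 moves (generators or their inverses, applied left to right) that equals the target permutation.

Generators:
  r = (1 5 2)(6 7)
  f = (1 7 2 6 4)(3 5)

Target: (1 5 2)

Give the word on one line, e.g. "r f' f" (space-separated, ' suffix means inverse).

r' r'

  after r': (1 2 5)(6 7)
  after r': (1 5 2)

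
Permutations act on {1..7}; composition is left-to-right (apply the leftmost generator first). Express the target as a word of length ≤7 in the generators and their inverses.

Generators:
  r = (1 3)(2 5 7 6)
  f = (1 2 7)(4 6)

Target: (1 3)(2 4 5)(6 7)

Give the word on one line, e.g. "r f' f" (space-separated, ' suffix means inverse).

r f' r r f'

  after r: (1 3)(2 5 7 6)
  after f': (1 3 7 4 6)(2 5)
  after r: (2 7 4)(3 6)
  after r: (1 3 2 6)(4 5 7)
  after f': (1 3)(2 4 5)(6 7)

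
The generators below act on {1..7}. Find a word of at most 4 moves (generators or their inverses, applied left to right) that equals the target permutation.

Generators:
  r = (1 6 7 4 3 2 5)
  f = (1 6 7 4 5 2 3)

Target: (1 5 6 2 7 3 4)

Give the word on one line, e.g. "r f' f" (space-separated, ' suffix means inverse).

  after f: (1 6 7 4 5 2 3)
  after f: (1 7 5 3 6 4 2)
  after f: (1 4 3 7 2 6 5)
  after f: (1 5 6 2 7 3 4)

f f f f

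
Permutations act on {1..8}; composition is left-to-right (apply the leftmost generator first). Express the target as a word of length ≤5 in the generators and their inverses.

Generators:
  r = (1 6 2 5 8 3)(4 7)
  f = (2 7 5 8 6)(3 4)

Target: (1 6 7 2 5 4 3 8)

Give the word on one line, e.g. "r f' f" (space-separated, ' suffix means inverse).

  after r: (1 6 2 5 8 3)(4 7)
  after r: (1 2 8)(3 6 5)
  after f': (1 6 7 2 5 4 3 8)

r r f'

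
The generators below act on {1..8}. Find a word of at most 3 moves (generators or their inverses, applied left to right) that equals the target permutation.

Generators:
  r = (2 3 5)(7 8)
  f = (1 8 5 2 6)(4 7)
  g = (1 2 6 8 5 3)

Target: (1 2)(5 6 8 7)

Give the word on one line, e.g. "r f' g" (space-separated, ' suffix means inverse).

  after r: (2 3 5)(7 8)
  after g: (1 2)(5 6 8 7)

r g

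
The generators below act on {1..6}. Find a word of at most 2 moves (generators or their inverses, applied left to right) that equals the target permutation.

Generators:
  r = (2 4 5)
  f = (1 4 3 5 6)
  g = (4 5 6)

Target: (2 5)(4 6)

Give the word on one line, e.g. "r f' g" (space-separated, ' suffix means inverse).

  after g': (4 6 5)
  after r': (2 5)(4 6)

g' r'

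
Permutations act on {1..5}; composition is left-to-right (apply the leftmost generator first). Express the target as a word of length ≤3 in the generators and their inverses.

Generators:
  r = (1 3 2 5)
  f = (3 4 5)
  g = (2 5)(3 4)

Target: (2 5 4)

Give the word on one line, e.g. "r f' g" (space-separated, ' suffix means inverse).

f' f' g

  after f': (3 5 4)
  after f': (3 4 5)
  after g: (2 5 4)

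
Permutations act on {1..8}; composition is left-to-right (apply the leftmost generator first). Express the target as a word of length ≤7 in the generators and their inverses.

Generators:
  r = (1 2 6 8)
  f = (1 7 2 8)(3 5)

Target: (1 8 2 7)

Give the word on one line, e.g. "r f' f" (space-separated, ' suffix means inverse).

  after r: (1 2 6 8)
  after f: (1 8 7 2 6)(3 5)
  after r': (1 6 8 7)(3 5)
  after r': (1 2)(3 5)(7 8)
  after f: (1 8 2 7)

r f r' r' f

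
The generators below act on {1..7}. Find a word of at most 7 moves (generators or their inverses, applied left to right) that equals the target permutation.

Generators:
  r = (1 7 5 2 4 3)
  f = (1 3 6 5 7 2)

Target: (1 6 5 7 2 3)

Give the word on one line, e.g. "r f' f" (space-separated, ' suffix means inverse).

f' r r f r'

  after f': (1 2 7 5 6 3)
  after r: (1 4 3 7 2 5 6)
  after r: (1 3 5 6 7 4)
  after f: (1 6 2)(3 7 4)
  after r': (1 6 5 7 2 3)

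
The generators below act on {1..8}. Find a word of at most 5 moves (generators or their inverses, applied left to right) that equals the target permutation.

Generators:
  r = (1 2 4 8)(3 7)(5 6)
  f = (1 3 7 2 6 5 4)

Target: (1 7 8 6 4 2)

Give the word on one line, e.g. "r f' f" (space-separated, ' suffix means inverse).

f' f' r' f' f'

  after f': (1 4 5 6 2 7 3)
  after f': (1 5 2 3 4 6 7)
  after r': (1 6 3 2 7 8 4 5)
  after f': (1 2 3 7 8 5 4 6)
  after f': (1 7 8 6 4 2)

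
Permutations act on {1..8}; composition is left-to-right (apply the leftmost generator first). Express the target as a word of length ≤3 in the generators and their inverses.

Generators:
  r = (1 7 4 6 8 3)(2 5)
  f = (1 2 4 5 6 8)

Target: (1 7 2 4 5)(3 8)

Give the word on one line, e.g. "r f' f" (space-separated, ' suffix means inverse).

  after r: (1 7 4 6 8 3)(2 5)
  after f': (1 7 2 4 5)(3 8)

r f'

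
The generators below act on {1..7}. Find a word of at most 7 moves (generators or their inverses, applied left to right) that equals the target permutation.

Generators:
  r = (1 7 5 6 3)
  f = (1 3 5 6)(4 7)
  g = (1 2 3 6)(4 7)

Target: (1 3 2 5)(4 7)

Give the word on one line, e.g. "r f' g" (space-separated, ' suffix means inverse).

f' g' f f g'

  after f': (1 6 5 3)(4 7)
  after g': (1 3 6 5 2)
  after f: (1 5 2 3)(4 7)
  after f: (1 6)(2 5)
  after g': (1 3 2 5)(4 7)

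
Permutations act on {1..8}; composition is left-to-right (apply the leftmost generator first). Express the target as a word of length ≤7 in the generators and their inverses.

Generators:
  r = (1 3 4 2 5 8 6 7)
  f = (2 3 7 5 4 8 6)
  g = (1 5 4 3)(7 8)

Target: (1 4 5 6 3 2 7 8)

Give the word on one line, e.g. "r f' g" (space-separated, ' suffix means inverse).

  after g': (1 3 4 5)(7 8)
  after r: (1 4 8)(2 5 3)(6 7)
  after r: (1 2 8 3 5 4 6)
  after f: (1 3 4 2 6)(5 8 7)
  after r: (1 4 5 6 3 2 7 8)

g' r r f r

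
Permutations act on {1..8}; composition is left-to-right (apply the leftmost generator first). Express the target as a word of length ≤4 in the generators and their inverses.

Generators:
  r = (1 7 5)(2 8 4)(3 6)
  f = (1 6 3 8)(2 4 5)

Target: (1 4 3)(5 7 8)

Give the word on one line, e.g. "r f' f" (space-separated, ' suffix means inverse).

  after r': (1 5 7)(2 4 8)(3 6)
  after f': (1 4 3)(5 7 8)

r' f'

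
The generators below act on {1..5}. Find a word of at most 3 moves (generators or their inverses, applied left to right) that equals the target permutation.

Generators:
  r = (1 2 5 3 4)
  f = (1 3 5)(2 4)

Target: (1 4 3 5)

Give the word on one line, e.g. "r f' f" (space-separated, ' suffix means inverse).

f' r r

  after f': (1 5 3)(2 4)
  after r: (1 3 2)(4 5)
  after r: (1 4 3 5)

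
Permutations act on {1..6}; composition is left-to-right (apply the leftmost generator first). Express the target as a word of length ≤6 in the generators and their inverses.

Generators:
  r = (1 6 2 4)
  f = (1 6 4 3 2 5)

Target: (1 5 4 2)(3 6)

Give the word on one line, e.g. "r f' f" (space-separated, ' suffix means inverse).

r' r' f r'

  after r': (1 4 2 6)
  after r': (1 2)(4 6)
  after f: (1 5)(2 6 3)
  after r': (1 5 4 2)(3 6)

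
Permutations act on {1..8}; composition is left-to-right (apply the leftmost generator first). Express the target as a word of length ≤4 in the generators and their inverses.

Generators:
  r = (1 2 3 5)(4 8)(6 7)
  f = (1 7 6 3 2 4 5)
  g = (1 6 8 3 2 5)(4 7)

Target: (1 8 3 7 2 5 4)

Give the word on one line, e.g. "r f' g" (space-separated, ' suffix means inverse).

  after g: (1 6 8 3 2 5)(4 7)
  after f: (1 3 4 6 8 2)(5 7)
  after g': (1 8 3 7 2 5 4)

g f g'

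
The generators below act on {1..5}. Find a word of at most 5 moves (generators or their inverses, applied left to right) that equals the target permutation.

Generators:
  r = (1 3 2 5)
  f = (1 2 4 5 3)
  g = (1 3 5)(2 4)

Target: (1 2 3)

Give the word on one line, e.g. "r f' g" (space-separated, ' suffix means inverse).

r' f r' f

  after r': (1 5 2 3)
  after f: (1 3 2)(4 5)
  after r': (2 5 4)
  after f: (1 2 3)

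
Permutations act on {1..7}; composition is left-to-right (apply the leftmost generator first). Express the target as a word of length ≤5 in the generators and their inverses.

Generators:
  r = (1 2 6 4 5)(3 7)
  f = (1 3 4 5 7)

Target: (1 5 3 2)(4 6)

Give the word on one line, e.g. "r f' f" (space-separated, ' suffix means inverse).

  after f: (1 3 4 5 7)
  after r': (1 7 5 3 6 2)
  after r': (1 3 2 5 7 4 6)
  after f: (1 4 6 3 2 7 5)
  after f: (1 5 3 2)(4 6)

f r' r' f f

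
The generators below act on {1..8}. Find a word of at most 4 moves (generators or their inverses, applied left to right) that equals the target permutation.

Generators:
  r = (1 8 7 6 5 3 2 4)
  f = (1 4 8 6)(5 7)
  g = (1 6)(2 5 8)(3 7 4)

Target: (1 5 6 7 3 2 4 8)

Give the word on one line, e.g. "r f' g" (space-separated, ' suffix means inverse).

f' r

  after f': (1 6 8 4)(5 7)
  after r: (1 5 6 7 3 2 4 8)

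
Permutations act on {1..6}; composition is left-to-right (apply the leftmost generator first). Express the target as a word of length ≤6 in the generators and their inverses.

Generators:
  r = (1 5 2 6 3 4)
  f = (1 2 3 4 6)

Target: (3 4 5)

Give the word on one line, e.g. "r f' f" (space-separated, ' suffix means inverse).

r' f' r' f

  after r': (1 4 3 6 2 5)
  after f': (1 3 4 2 5 6)
  after r': (1 6 4 5 2)
  after f: (3 4 5)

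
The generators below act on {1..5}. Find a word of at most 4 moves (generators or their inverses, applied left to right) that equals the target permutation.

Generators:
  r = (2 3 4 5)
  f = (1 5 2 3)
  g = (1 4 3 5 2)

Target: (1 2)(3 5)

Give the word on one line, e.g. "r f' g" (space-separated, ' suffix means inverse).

f' f'

  after f': (1 3 2 5)
  after f': (1 2)(3 5)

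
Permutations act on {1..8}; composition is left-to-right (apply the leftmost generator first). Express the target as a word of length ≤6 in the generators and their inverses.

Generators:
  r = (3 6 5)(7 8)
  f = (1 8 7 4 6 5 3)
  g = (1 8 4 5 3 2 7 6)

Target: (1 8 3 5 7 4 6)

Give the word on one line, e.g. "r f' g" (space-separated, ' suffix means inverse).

r f f r'

  after r: (3 6 5)(7 8)
  after f: (1 8 4 6 3 5)
  after f: (1 7 4 5 8 6)
  after r': (1 8 3 5 7 4 6)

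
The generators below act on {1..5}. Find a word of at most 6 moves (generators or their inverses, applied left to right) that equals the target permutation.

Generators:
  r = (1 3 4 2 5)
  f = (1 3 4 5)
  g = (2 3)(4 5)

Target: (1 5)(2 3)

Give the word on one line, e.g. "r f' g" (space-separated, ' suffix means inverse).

f' r' g' r f

  after f': (1 5 4 3)
  after r': (1 2 4)(3 5)
  after g': (1 3 4)(2 5)
  after r: (1 4 3 2)
  after f: (1 5)(2 3)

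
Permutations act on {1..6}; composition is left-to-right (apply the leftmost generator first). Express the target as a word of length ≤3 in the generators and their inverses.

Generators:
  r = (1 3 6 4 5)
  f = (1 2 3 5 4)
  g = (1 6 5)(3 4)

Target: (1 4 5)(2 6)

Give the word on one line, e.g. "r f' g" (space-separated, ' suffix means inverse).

r' f' g

  after r': (1 5 4 6 3)
  after f': (1 3 4 6 2)
  after g: (1 4 5)(2 6)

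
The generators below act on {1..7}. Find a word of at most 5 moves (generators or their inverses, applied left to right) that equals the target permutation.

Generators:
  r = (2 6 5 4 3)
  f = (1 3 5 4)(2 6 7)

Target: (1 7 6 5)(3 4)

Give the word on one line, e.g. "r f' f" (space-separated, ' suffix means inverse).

  after f: (1 3 5 4)(2 6 7)
  after r: (1 2 5 3 4)(6 7)
  after f': (1 7 2 3 5)
  after r: (1 7 6 5)(3 4)

f r f' r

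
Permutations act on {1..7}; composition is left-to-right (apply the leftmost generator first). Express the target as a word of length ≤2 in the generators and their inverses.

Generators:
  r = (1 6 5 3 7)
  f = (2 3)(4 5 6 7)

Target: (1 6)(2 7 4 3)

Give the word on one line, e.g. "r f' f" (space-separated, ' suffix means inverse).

  after f: (2 3)(4 5 6 7)
  after r: (1 6)(2 7 4 3)

f r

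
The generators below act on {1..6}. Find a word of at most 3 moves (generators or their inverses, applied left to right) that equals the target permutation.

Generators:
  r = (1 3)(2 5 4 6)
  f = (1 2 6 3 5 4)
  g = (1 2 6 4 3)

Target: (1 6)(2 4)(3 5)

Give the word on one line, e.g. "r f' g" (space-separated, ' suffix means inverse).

  after f: (1 2 6 3 5 4)
  after g: (1 6)(2 4)(3 5)

f g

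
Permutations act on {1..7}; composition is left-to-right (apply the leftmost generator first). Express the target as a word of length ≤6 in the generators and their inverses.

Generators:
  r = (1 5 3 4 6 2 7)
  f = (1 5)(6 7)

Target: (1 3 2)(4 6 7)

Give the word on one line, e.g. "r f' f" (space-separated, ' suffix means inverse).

f r r f' r'

  after f: (1 5)(6 7)
  after r: (1 3 4 6)(2 7)
  after r: (1 4 2)(3 6 5)
  after f': (1 4 2 5 3 7 6)
  after r': (1 3 2)(4 6 7)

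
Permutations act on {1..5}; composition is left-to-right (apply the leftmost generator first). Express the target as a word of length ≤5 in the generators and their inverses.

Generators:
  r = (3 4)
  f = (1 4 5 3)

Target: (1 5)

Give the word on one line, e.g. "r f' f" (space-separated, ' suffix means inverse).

f r f'

  after f: (1 4 5 3)
  after r: (1 3)(4 5)
  after f': (1 5)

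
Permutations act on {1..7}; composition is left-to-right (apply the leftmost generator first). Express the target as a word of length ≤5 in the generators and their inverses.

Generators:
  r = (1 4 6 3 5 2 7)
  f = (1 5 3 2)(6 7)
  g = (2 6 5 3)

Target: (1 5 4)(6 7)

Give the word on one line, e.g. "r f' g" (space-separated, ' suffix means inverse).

  after r: (1 4 6 3 5 2 7)
  after f: (1 4 7 5)(2 6)
  after r: (1 6 7 2 3 5 4)
  after g: (1 5 4)(6 7)

r f r g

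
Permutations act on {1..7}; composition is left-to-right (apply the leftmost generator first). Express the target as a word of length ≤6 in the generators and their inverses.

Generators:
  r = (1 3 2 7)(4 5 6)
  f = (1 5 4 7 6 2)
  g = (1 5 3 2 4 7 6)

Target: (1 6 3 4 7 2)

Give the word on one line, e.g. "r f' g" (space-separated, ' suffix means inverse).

  after r: (1 3 2 7)(4 5 6)
  after f: (1 3)(2 6 7 5)
  after r': (2 5 3 7 4 6)
  after g': (1 6 3 4 7 2)

r f r' g'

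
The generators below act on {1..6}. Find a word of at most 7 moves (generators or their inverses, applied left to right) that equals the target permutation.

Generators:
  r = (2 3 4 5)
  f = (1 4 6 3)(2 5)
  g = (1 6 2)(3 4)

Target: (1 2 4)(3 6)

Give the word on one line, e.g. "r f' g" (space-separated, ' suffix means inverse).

r' g r r g

  after r': (2 5 4 3)
  after g: (1 6 2 5 3)
  after r: (1 6 3)(4 5)
  after r: (1 6 4 2 3)
  after g: (1 2 4)(3 6)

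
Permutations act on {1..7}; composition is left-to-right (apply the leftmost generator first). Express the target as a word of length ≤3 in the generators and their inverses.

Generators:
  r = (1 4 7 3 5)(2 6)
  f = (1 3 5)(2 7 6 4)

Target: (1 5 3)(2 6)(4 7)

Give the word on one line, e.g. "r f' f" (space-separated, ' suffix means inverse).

  after f: (1 3 5)(2 7 6 4)
  after f: (1 5 3)(2 6)(4 7)

f f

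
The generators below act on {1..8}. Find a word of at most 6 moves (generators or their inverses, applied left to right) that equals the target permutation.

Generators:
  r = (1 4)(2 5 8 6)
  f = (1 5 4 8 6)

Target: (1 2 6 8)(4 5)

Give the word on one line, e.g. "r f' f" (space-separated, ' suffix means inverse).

f' f' r r f

  after f': (1 6 8 4 5)
  after f': (1 8 5 6 4)
  after r: (1 6)(2 5)
  after r: (1 2 8 6 4)
  after f: (1 2 6 8)(4 5)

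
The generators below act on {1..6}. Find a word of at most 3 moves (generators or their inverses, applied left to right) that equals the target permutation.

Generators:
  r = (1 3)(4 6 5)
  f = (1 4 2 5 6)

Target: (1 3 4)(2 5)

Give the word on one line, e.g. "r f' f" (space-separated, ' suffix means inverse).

r f

  after r: (1 3)(4 6 5)
  after f: (1 3 4)(2 5)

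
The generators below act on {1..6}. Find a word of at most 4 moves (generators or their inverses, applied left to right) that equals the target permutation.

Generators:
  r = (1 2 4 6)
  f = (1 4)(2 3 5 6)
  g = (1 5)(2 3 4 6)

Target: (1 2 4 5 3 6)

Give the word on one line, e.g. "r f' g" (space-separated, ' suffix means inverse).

r f' r' r'

  after r: (1 2 4 6)
  after f': (1 6 4 5 3 2)
  after r': (1 4 5 3)(2 6)
  after r': (1 2 4 5 3 6)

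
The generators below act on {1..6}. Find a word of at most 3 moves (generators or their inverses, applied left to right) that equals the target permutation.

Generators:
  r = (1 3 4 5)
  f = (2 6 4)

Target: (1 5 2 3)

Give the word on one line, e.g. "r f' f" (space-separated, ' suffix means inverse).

  after f': (2 4 6)
  after r': (1 5 4 6 2 3)
  after f: (1 5 2 3)

f' r' f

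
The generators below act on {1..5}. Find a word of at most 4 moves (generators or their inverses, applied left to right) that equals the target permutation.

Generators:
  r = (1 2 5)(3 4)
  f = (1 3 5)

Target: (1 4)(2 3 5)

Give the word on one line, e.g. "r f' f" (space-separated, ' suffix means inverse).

  after f: (1 3 5)
  after r: (1 4 3)(2 5)
  after f': (1 4)(2 3 5)

f r f'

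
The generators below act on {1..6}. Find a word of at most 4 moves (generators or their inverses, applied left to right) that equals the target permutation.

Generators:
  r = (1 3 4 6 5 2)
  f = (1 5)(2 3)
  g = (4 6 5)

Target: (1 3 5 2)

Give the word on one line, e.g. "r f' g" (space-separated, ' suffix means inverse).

g r' f

  after g: (4 6 5)
  after r': (1 2 5 3)
  after f: (1 3 5 2)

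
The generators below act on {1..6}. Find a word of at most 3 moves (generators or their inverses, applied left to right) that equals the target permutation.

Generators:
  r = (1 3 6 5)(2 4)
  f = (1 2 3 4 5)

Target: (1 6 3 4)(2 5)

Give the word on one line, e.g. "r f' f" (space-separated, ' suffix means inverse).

  after f': (1 5 4 3 2)
  after r': (1 6 3 4)(2 5)

f' r'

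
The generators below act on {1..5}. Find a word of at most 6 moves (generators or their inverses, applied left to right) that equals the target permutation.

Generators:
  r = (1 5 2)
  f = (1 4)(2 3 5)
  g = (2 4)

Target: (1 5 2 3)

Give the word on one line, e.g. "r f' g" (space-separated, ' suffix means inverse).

r f' g f

  after r: (1 5 2)
  after f': (1 3 2 4)
  after g: (1 3 4)
  after f: (1 5 2 3)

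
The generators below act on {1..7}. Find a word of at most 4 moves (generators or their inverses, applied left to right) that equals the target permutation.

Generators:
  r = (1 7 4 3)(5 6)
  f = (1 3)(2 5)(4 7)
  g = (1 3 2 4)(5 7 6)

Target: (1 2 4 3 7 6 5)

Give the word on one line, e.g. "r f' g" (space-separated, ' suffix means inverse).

f' r' g' r

  after f': (1 3)(2 5)(4 7)
  after r': (1 4)(2 6 5)
  after g': (1 2 7 5 3)
  after r: (1 2 4 3 7 6 5)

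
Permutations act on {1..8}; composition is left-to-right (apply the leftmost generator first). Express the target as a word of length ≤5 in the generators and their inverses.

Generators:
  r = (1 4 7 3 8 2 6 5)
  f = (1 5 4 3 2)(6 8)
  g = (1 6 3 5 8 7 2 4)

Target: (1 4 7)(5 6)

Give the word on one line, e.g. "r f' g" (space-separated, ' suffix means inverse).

  after r': (1 5 6 2 8 3 7 4)
  after g': (1 3 8 6 7 2 5)
  after g': (1 6 8)(2 3 5 4)
  after r': (1 2 7 4 8 5)(3 6)
  after g: (1 4 7)(5 6)

r' g' g' r' g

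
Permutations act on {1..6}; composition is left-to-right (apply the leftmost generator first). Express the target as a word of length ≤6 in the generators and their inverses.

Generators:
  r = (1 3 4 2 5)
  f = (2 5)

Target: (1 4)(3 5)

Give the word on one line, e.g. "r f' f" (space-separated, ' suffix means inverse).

  after r: (1 3 4 2 5)
  after f: (1 3 4 5)
  after r: (1 4)(2 5 3)
  after f': (1 4)(3 5)

r f r f'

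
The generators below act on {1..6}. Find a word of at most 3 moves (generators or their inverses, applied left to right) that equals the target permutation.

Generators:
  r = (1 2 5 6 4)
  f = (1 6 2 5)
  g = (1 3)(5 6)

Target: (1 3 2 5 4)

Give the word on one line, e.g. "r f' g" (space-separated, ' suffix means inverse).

g' r

  after g': (1 3)(5 6)
  after r: (1 3 2 5 4)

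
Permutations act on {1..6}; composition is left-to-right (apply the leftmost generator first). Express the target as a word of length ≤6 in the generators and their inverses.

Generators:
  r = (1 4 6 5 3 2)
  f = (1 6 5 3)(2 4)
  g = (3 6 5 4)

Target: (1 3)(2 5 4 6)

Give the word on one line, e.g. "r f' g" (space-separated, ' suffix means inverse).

  after f': (1 3 5 6)(2 4)
  after f': (1 5)(3 6)
  after r': (1 6 5 2 3 4)
  after g: (1 5 2 6 4)
  after f: (1 3)(2 5 4 6)

f' f' r' g f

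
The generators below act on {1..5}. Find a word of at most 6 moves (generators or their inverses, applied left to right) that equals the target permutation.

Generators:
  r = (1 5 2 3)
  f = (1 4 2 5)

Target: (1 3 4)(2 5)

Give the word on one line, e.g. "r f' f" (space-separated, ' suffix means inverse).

  after r: (1 5 2 3)
  after r: (1 2)(3 5)
  after f': (1 4)(2 5 3)
  after f': (3 4 5)
  after r': (1 3 4)(2 5)

r r f' f' r'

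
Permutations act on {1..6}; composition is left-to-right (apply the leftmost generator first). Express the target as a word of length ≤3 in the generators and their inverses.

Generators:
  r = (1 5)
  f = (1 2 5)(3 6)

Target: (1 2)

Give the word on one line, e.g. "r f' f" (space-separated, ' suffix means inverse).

  after r': (1 5)
  after f: (2 5)(3 6)
  after f: (1 2)

r' f f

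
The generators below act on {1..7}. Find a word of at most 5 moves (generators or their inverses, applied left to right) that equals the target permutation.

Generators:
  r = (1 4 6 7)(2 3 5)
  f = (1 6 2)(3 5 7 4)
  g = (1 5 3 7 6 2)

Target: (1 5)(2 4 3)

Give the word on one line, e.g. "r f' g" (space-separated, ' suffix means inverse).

  after r': (1 7 6 4)(2 5 3)
  after r': (1 6)(2 3 5)(4 7)
  after r': (1 4 6 7)
  after f: (1 3 5 7 6 4 2)
  after r: (1 5)(2 4 3)

r' r' r' f r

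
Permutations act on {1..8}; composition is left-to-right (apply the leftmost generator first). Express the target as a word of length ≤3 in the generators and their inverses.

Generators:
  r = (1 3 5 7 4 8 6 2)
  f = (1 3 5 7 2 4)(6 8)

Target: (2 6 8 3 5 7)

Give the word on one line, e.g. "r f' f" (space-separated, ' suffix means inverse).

  after r': (1 2 6 8 4 7 5 3)
  after f: (1 4 2 8)
  after f: (2 6 8 3 5 7)

r' f f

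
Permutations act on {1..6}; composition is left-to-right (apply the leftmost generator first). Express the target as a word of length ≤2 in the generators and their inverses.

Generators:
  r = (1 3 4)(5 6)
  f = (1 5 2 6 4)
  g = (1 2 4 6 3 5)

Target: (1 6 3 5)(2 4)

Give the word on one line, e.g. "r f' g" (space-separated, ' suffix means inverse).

g' r'

  after g': (1 5 3 6 4 2)
  after r': (1 6 3 5)(2 4)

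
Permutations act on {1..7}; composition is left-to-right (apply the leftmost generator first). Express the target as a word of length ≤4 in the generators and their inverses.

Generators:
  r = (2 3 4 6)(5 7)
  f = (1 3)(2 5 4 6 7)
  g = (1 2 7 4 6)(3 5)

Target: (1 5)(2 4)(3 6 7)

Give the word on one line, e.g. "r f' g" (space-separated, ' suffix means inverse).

g' r' g' r'

  after g': (1 6 4 7 2)(3 5)
  after r': (1 4 5 2)(3 7 6)
  after g': (1 7 4 3 2 6 5)
  after r': (1 5)(2 4)(3 6 7)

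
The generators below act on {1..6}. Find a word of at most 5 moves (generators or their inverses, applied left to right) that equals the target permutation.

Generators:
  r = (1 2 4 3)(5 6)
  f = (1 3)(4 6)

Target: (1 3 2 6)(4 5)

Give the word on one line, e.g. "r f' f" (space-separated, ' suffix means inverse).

f r f

  after f: (1 3)(4 6)
  after r: (2 4 5 6 3)
  after f: (1 3 2 6)(4 5)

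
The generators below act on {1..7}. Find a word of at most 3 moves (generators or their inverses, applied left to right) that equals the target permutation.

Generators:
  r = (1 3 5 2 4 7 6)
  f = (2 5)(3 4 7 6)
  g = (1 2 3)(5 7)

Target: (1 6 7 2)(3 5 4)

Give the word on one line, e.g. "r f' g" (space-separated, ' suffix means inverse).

g' f'

  after g': (1 3 2)(5 7)
  after f': (1 6 7 2)(3 5 4)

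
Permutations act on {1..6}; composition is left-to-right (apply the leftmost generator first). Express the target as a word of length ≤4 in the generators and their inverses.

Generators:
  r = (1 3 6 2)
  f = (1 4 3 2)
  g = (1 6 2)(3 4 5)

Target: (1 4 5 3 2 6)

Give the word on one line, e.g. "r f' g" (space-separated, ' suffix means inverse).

  after r: (1 3 6 2)
  after g: (1 4 5 3 2 6)

r g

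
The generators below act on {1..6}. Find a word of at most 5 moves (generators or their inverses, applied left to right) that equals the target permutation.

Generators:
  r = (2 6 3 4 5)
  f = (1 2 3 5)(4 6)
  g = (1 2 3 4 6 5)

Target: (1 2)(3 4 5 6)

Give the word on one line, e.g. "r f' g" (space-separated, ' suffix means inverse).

r' g f' g

  after r': (2 5 4 3 6)
  after g: (1 2)(3 5 6)
  after f': (2 5 4 6)
  after g: (1 2)(3 4 5 6)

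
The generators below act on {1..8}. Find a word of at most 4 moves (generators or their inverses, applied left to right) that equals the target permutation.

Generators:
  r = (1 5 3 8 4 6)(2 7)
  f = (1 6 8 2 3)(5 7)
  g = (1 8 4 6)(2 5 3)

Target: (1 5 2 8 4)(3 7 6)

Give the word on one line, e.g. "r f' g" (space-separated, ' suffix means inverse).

r g' r f'

  after r: (1 5 3 8 4 6)(2 7)
  after g': (1 2 7 3)
  after r: (1 7 8 4 6)(3 5)
  after f': (1 5 2 8 4)(3 7 6)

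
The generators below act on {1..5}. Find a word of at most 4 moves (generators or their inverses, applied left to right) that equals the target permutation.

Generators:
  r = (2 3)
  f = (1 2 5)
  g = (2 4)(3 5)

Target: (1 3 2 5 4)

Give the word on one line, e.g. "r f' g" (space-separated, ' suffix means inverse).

f' g f'

  after f': (1 5 2)
  after g: (1 3 5 4 2)
  after f': (1 3 2 5 4)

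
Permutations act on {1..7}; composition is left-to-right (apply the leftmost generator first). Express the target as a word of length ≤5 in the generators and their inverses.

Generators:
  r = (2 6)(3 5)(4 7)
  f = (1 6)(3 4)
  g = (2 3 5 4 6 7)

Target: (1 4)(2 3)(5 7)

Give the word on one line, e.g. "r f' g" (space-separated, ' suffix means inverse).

  after f: (1 6)(3 4)
  after g: (1 7 2 3 6)(4 5)
  after g: (1 2 5 6)(3 7)
  after g: (1 3 2 4 6)(5 7)
  after f: (1 4)(2 3)(5 7)

f g g g f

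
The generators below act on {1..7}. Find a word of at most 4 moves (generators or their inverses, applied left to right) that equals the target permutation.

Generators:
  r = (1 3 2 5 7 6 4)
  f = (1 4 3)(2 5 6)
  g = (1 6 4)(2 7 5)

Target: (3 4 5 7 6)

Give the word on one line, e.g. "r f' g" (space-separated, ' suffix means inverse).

  after g: (1 6 4)(2 7 5)
  after g: (1 4 6)(2 5 7)
  after f': (3 4 5 7 6)

g g f'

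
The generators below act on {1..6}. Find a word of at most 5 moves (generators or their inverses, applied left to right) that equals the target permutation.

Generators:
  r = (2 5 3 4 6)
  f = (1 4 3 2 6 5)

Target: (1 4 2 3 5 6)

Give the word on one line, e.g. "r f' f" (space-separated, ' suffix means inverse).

  after r': (2 6 4 3 5)
  after f': (1 5 3 6)
  after r: (1 3 2 5 4 6)
  after r: (1 4 2 3 5 6)

r' f' r r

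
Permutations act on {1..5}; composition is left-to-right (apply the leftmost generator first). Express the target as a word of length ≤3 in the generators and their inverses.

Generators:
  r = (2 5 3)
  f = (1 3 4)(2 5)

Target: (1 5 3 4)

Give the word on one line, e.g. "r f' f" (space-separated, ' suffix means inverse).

  after f: (1 3 4)(2 5)
  after r': (1 5 3 4)

f r'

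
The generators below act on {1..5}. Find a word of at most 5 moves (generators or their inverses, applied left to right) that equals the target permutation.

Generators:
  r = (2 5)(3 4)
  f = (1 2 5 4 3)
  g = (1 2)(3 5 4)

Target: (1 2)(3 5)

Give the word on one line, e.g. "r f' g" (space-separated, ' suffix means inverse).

g' r g f' r

  after g': (1 2)(3 4 5)
  after r: (1 5 4 2)
  after g: (1 4)(3 5)
  after f': (1 5 4 3 2)
  after r: (1 2)(3 5)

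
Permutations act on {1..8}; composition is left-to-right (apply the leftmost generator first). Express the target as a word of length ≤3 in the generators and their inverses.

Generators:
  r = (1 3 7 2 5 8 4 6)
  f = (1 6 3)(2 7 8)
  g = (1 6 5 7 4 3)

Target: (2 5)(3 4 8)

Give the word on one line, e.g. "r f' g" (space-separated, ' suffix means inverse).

f' r'

  after f': (1 3 6)(2 8 7)
  after r': (2 5)(3 4 8)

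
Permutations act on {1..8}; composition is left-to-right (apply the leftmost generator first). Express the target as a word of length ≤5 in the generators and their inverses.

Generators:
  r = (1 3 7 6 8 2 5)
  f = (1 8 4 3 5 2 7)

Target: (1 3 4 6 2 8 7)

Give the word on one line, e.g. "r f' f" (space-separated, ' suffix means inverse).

  after r: (1 3 7 6 8 2 5)
  after f': (1 4 8 5 7 6)(2 3)
  after r': (1 4 6 5 3 8 2)
  after f: (1 3 4 6 2 8 7)

r f' r' f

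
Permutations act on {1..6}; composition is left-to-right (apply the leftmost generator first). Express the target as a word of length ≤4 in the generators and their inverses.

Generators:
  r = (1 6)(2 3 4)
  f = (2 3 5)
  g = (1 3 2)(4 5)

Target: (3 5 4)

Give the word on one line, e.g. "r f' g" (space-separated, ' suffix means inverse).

  after r: (1 6)(2 3 4)
  after f: (1 6)(2 5)(3 4)
  after r': (2 5 4)
  after f: (3 5 4)

r f r' f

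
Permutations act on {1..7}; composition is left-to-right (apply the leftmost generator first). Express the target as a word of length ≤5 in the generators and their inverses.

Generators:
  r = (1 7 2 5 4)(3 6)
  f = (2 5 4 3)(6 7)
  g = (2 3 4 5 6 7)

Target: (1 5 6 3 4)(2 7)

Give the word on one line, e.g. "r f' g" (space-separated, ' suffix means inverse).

  after r: (1 7 2 5 4)(3 6)
  after g: (1 2 6 4)(3 7)
  after g: (1 3 2 7 4)(5 6)
  after f': (1 4)(2 6)(5 7)
  after f': (1 5 6 3 4)(2 7)

r g g f' f'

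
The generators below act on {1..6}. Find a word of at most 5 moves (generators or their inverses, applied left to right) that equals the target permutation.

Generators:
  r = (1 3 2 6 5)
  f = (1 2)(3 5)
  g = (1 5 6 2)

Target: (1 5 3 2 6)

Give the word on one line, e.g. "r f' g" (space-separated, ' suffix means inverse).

f g' g'

  after f: (1 2)(3 5)
  after g': (1 6 5 3)
  after g': (1 5 3 2 6)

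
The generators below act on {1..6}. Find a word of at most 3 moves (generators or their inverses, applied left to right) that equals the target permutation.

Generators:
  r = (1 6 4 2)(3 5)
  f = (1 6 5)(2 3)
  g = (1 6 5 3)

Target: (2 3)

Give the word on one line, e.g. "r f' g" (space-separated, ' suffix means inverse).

  after f: (1 6 5)(2 3)
  after f: (1 5 6)
  after f: (2 3)

f f f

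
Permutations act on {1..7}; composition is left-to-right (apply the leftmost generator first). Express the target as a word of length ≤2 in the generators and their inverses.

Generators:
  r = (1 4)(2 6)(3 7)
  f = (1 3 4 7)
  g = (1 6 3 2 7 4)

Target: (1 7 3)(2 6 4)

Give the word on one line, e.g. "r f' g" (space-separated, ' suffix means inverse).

  after g': (1 4 7 2 3 6)
  after g': (1 7 3)(2 6 4)

g' g'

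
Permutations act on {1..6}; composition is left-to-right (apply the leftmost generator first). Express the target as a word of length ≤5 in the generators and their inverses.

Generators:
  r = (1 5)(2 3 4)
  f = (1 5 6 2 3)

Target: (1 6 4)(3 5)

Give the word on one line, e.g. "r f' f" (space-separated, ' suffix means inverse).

  after r: (1 5)(2 3 4)
  after r: (2 4 3)
  after f: (1 5 6 2 4)
  after f: (1 6 3)(2 4 5)
  after r: (1 6 4)(3 5)

r r f f r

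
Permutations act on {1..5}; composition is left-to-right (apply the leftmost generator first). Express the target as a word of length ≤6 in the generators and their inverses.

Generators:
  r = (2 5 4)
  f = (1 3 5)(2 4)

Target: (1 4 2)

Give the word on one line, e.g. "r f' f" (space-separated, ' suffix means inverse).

f' r r f

  after f': (1 5 3)(2 4)
  after r: (1 4 5 3)
  after r: (1 2 5 3)
  after f: (1 4 2)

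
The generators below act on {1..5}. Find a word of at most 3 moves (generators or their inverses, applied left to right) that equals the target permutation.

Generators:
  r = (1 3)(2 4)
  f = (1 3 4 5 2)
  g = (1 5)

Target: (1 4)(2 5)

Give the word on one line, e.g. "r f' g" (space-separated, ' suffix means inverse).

  after f': (1 2 5 4 3)
  after r': (1 4)(2 5)

f' r'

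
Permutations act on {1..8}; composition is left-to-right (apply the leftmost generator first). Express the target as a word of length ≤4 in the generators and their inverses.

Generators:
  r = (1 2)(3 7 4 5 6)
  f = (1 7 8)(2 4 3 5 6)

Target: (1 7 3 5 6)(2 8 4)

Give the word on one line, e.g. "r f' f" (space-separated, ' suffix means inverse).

r' f f r

  after r': (1 2)(3 6 5 4 7)
  after f: (1 4 8)(2 7 5 3)
  after f: (1 3 4)(2 8 7 6)
  after r: (1 7 3 5 6)(2 8 4)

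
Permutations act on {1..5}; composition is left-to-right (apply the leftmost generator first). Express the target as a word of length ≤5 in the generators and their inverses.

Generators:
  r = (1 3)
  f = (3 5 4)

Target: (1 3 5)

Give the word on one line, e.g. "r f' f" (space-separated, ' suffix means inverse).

r' f' r' f

  after r': (1 3)
  after f': (1 4 5 3)
  after r': (1 4 5)
  after f: (1 3 5)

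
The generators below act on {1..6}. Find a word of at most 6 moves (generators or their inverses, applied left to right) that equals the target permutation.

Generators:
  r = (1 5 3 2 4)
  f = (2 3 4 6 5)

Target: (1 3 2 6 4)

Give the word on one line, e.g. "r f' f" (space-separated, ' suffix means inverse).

  after f': (2 5 6 4 3)
  after f': (2 6 3 5 4)
  after r': (1 4 3)(2 6 5)
  after r': (1 2 6)(3 4 5)
  after r': (1 3 2 6 4)

f' f' r' r' r'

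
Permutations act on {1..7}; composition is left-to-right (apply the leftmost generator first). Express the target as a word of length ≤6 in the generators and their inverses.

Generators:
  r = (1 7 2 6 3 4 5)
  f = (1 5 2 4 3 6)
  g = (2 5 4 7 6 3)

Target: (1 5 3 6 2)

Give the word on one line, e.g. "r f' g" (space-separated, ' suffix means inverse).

  after g': (2 3 6 7 4 5)
  after f': (1 6 7 2 4)
  after f': (1 3 4 6 7 5)
  after f': (1 4 3 2 5 6 7)
  after r: (1 5 3 6 2)

g' f' f' f' r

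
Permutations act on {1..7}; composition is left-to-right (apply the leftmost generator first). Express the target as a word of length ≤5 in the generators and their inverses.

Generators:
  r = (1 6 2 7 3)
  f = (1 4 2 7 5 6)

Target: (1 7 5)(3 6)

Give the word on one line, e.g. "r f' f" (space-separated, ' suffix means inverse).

r f' f' r' f

  after r: (1 6 2 7 3)
  after f': (1 5 7 3 6 4)
  after f': (1 7 3 5 2 4 6)
  after r': (1 2 4)(3 5 6)
  after f: (1 7 5)(3 6)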